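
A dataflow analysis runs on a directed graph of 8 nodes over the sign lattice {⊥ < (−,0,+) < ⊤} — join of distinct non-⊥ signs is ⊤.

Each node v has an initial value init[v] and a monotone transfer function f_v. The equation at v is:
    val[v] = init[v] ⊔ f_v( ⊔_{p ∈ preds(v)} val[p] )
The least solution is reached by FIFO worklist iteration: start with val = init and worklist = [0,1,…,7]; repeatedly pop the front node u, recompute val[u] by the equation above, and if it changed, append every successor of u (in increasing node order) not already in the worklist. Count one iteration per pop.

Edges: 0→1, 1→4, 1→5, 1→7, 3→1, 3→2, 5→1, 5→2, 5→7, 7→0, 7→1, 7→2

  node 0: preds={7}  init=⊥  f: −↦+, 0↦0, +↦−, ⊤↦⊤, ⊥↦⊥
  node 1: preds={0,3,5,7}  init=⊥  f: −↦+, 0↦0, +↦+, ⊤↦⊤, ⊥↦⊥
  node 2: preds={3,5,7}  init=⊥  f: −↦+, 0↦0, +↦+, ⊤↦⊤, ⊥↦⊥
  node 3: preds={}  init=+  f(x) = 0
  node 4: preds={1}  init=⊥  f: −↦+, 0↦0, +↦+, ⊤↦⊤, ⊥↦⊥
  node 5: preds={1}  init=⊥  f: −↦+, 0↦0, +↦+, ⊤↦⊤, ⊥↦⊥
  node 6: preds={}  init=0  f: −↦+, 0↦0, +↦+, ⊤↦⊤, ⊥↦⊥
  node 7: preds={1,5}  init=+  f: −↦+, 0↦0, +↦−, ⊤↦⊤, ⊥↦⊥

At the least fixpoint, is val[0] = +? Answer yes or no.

Worklist (12 pops):
  #1 pop 0: in=+ → − (was ⊥); enqueue []
  #2 pop 1: in=⊤ → ⊤ (was ⊥); enqueue []
  #3 pop 2: in=+ → + (was ⊥); enqueue []
  #4 pop 3: in=⊥ → ⊤ (was +); enqueue [1,2]
  #5 pop 4: in=⊤ → ⊤ (was ⊥); enqueue []
  #6 pop 5: in=⊤ → ⊤ (was ⊥); enqueue []
  #7 pop 6: in=⊥ → 0 (no change)
  #8 pop 7: in=⊤ → ⊤ (was +); enqueue [0]
  #9 pop 1: in=⊤ → ⊤ (no change)
  #10 pop 2: in=⊤ → ⊤ (was +); enqueue []
  #11 pop 0: in=⊤ → ⊤ (was −); enqueue [1]
  #12 pop 1: in=⊤ → ⊤ (no change)

Fixpoint:
  val[0] = ⊤
  val[1] = ⊤
  val[2] = ⊤
  val[3] = ⊤
  val[4] = ⊤
  val[5] = ⊤
  val[6] = 0
  val[7] = ⊤

no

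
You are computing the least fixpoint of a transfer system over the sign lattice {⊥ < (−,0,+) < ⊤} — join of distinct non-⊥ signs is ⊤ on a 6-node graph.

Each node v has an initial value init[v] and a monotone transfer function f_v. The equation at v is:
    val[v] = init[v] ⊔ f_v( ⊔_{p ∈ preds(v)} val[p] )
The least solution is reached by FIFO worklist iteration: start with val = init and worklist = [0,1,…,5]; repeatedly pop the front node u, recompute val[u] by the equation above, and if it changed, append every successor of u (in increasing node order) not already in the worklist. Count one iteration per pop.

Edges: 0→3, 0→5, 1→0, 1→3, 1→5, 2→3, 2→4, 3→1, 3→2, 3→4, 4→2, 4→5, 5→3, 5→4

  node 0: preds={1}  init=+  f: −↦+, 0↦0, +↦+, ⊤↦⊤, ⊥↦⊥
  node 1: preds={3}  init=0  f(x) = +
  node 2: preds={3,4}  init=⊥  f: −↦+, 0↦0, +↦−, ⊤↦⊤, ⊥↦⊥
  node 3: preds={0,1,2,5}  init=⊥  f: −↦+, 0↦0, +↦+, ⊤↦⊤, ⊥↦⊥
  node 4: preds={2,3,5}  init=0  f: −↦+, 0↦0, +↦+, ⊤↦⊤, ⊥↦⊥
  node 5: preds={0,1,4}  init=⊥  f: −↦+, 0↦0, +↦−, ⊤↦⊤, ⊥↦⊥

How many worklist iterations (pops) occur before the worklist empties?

Trace (11 dequeues):
  [1] u=0 | in 0 | out ⊤ | prev + | push {}
  [2] u=1 | in ⊥ | out ⊤ | prev 0 | push {0}
  [3] u=2 | in 0 | out 0 | prev ⊥ | push {}
  [4] u=3 | in ⊤ | out ⊤ | prev ⊥ | push {1,2}
  [5] u=4 | in ⊤ | out ⊤ | prev 0 | push {}
  [6] u=5 | in ⊤ | out ⊤ | prev ⊥ | push {3,4}
  [7] u=0 | in ⊤ | out ⊤ | ==
  [8] u=1 | in ⊤ | out ⊤ | ==
  [9] u=2 | in ⊤ | out ⊤ | prev 0 | push {}
  [10] u=3 | in ⊤ | out ⊤ | ==
  [11] u=4 | in ⊤ | out ⊤ | ==

Converged values:
  [0] ⊤
  [1] ⊤
  [2] ⊤
  [3] ⊤
  [4] ⊤
  [5] ⊤

11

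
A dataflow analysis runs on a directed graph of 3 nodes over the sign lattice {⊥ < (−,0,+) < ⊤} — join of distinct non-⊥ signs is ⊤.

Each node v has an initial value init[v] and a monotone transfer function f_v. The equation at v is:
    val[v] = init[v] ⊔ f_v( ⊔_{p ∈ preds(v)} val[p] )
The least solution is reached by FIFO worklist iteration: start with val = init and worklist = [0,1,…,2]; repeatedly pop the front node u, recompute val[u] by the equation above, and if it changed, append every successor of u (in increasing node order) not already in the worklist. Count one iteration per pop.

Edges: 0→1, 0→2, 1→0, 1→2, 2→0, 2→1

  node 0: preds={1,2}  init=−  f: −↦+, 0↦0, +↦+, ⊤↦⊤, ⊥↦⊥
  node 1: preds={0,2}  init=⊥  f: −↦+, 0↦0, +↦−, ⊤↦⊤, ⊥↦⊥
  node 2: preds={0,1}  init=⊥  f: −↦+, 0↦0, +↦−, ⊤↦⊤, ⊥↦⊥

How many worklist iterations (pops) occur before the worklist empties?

Iteration log — 7 steps:
  step 1. node 0  ⊔preds=⊥  new=−  stable
  step 2. node 1  ⊔preds=−  new=+  old=⊥  +wl: 0
  step 3. node 2  ⊔preds=⊤  new=⊤  old=⊥  +wl: 1
  step 4. node 0  ⊔preds=⊤  new=⊤  old=−  +wl: 2
  step 5. node 1  ⊔preds=⊤  new=⊤  old=+  +wl: 0
  step 6. node 2  ⊔preds=⊤  new=⊤  stable
  step 7. node 0  ⊔preds=⊤  new=⊤  stable

Least fixpoint reached:
  node 0: ⊤
  node 1: ⊤
  node 2: ⊤

7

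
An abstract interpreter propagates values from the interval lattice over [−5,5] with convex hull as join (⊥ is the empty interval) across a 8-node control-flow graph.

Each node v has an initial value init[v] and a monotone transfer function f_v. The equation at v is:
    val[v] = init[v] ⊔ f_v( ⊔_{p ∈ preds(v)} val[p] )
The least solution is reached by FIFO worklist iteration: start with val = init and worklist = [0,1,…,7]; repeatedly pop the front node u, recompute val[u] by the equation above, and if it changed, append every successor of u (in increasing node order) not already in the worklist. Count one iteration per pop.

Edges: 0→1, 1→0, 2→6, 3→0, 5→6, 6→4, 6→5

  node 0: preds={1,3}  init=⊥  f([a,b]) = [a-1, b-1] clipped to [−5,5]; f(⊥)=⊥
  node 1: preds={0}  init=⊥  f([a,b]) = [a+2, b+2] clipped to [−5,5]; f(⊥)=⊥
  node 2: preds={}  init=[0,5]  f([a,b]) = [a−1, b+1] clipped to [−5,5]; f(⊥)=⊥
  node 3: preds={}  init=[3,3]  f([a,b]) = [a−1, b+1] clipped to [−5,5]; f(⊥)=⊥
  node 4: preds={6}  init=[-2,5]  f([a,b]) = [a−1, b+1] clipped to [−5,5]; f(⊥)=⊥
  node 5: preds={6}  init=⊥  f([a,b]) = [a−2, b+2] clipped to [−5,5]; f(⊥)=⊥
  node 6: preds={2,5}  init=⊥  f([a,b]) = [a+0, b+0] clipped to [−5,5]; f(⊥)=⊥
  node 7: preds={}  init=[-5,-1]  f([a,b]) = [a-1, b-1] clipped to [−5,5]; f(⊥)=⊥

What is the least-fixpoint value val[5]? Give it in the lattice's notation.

[-5,5]

Worklist (23 pops):
  #1 pop 0: in=[3,3] → [2,2] (was ⊥); enqueue []
  #2 pop 1: in=[2,2] → [4,4] (was ⊥); enqueue [0]
  #3 pop 2: in=⊥ → [0,5] (no change)
  #4 pop 3: in=⊥ → [3,3] (no change)
  #5 pop 4: in=⊥ → [-2,5] (no change)
  #6 pop 5: in=⊥ → ⊥ (no change)
  #7 pop 6: in=[0,5] → [0,5] (was ⊥); enqueue [4,5]
  #8 pop 7: in=⊥ → [-5,-1] (no change)
  #9 pop 0: in=[3,4] → [2,3] (was [2,2]); enqueue [1]
  #10 pop 4: in=[0,5] → [-2,5] (no change)
  #11 pop 5: in=[0,5] → [-2,5] (was ⊥); enqueue [6]
  #12 pop 1: in=[2,3] → [4,5] (was [4,4]); enqueue [0]
  #13 pop 6: in=[-2,5] → [-2,5] (was [0,5]); enqueue [4,5]
  #14 pop 0: in=[3,5] → [2,4] (was [2,3]); enqueue [1]
  #15 pop 4: in=[-2,5] → [-3,5] (was [-2,5]); enqueue []
  #16 pop 5: in=[-2,5] → [-4,5] (was [-2,5]); enqueue [6]
  #17 pop 1: in=[2,4] → [4,5] (no change)
  #18 pop 6: in=[-4,5] → [-4,5] (was [-2,5]); enqueue [4,5]
  #19 pop 4: in=[-4,5] → [-5,5] (was [-3,5]); enqueue []
  #20 pop 5: in=[-4,5] → [-5,5] (was [-4,5]); enqueue [6]
  #21 pop 6: in=[-5,5] → [-5,5] (was [-4,5]); enqueue [4,5]
  #22 pop 4: in=[-5,5] → [-5,5] (no change)
  #23 pop 5: in=[-5,5] → [-5,5] (no change)

Fixpoint:
  val[0] = [2,4]
  val[1] = [4,5]
  val[2] = [0,5]
  val[3] = [3,3]
  val[4] = [-5,5]
  val[5] = [-5,5]
  val[6] = [-5,5]
  val[7] = [-5,-1]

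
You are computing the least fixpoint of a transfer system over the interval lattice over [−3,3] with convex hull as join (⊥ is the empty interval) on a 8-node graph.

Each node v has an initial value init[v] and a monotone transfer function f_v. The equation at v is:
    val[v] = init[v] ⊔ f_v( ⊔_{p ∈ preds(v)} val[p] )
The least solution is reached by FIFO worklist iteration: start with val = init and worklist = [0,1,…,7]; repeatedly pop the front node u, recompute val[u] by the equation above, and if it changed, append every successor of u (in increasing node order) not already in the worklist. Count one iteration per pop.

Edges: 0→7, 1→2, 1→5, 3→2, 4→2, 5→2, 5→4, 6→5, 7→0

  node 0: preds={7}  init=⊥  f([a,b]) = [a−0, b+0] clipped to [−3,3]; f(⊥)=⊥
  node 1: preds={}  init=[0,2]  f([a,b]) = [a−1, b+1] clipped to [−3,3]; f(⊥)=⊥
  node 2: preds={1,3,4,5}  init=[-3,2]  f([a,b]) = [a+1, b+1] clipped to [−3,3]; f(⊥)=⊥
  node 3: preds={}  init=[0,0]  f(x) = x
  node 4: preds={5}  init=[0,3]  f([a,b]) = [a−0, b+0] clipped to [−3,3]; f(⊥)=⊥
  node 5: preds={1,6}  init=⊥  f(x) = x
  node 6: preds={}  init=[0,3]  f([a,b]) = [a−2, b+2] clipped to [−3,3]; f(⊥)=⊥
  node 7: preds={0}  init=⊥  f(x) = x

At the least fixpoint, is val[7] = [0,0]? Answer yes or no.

Worklist (10 pops):
  #1 pop 0: in=⊥ → ⊥ (no change)
  #2 pop 1: in=⊥ → [0,2] (no change)
  #3 pop 2: in=[0,3] → [-3,3] (was [-3,2]); enqueue []
  #4 pop 3: in=⊥ → [0,0] (no change)
  #5 pop 4: in=⊥ → [0,3] (no change)
  #6 pop 5: in=[0,3] → [0,3] (was ⊥); enqueue [2,4]
  #7 pop 6: in=⊥ → [0,3] (no change)
  #8 pop 7: in=⊥ → ⊥ (no change)
  #9 pop 2: in=[0,3] → [-3,3] (no change)
  #10 pop 4: in=[0,3] → [0,3] (no change)

Fixpoint:
  val[0] = ⊥
  val[1] = [0,2]
  val[2] = [-3,3]
  val[3] = [0,0]
  val[4] = [0,3]
  val[5] = [0,3]
  val[6] = [0,3]
  val[7] = ⊥

no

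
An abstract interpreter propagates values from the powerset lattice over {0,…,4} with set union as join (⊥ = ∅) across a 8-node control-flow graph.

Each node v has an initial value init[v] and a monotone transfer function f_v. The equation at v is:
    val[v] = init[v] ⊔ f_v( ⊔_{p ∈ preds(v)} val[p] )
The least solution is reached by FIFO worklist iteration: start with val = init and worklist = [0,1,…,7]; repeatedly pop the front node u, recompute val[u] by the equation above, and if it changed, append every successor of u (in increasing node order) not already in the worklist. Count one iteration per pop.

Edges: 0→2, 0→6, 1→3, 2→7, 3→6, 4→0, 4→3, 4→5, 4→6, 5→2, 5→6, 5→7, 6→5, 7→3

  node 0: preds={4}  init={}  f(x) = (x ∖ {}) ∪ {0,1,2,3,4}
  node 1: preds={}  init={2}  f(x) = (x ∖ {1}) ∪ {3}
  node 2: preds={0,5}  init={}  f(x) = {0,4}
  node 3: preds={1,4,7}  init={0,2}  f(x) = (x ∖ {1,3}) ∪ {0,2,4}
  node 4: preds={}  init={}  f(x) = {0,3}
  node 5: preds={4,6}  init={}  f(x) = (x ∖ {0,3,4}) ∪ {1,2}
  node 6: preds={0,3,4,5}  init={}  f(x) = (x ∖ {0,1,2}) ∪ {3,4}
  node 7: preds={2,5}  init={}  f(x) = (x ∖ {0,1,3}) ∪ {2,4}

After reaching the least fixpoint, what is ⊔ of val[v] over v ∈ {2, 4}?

{0,3,4}

Trace (12 dequeues):
  [1] u=0 | in {} | out {0,1,2,3,4} | prev {} | push {}
  [2] u=1 | in {} | out {2,3} | prev {2} | push {}
  [3] u=2 | in {0,1,2,3,4} | out {0,4} | prev {} | push {}
  [4] u=3 | in {2,3} | out {0,2,4} | prev {0,2} | push {}
  [5] u=4 | in {} | out {0,3} | prev {} | push {0,3}
  [6] u=5 | in {0,3} | out {1,2} | prev {} | push {2}
  [7] u=6 | in {0,1,2,3,4} | out {3,4} | prev {} | push {5}
  [8] u=7 | in {0,1,2,4} | out {2,4} | prev {} | push {}
  [9] u=0 | in {0,3} | out {0,1,2,3,4} | ==
  [10] u=3 | in {0,2,3,4} | out {0,2,4} | ==
  [11] u=2 | in {0,1,2,3,4} | out {0,4} | ==
  [12] u=5 | in {0,3,4} | out {1,2} | ==

Converged values:
  [0] {0,1,2,3,4}
  [1] {2,3}
  [2] {0,4}
  [3] {0,2,4}
  [4] {0,3}
  [5] {1,2}
  [6] {3,4}
  [7] {2,4}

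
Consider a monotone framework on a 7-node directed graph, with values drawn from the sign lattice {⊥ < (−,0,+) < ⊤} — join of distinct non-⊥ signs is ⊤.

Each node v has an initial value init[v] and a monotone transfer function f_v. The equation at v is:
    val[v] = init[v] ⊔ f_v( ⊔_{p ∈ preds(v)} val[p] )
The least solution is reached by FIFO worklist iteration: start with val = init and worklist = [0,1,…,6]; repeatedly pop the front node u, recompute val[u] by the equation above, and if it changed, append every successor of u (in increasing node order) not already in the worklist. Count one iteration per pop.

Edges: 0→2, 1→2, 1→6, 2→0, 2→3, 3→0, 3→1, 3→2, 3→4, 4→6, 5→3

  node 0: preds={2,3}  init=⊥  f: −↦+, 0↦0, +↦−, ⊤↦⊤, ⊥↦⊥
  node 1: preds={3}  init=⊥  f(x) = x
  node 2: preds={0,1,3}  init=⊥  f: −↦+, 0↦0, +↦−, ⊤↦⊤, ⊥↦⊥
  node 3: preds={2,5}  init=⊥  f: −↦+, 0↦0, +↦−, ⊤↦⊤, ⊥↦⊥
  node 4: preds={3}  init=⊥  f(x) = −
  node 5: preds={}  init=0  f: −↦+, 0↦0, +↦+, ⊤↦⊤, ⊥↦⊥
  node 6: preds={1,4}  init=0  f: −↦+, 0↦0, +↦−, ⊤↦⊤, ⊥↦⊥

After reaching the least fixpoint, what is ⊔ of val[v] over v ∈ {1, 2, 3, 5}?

Worklist (13 pops):
  #1 pop 0: in=⊥ → ⊥ (no change)
  #2 pop 1: in=⊥ → ⊥ (no change)
  #3 pop 2: in=⊥ → ⊥ (no change)
  #4 pop 3: in=0 → 0 (was ⊥); enqueue [0,1,2]
  #5 pop 4: in=0 → − (was ⊥); enqueue []
  #6 pop 5: in=⊥ → 0 (no change)
  #7 pop 6: in=− → ⊤ (was 0); enqueue []
  #8 pop 0: in=0 → 0 (was ⊥); enqueue []
  #9 pop 1: in=0 → 0 (was ⊥); enqueue [6]
  #10 pop 2: in=0 → 0 (was ⊥); enqueue [0,3]
  #11 pop 6: in=⊤ → ⊤ (no change)
  #12 pop 0: in=0 → 0 (no change)
  #13 pop 3: in=0 → 0 (no change)

Fixpoint:
  val[0] = 0
  val[1] = 0
  val[2] = 0
  val[3] = 0
  val[4] = −
  val[5] = 0
  val[6] = ⊤

0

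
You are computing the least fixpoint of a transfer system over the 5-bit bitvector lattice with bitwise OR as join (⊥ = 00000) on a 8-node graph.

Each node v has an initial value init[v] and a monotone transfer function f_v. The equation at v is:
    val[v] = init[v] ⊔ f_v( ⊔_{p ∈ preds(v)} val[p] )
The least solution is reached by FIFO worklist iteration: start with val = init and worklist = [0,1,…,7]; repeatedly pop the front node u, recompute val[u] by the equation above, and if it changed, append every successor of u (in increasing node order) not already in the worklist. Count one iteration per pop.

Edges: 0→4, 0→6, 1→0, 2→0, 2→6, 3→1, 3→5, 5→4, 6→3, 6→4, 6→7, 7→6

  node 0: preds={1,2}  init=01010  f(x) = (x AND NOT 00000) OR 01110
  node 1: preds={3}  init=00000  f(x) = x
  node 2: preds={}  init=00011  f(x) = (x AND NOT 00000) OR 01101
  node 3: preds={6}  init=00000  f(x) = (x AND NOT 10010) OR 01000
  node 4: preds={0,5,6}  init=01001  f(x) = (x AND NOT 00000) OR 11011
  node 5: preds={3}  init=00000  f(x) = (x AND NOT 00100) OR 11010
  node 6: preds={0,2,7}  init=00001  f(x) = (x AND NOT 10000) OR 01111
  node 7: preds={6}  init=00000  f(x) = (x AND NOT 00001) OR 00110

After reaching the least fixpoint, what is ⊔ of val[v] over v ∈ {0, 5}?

11111

Trace (17 dequeues):
  [1] u=0 | in 00011 | out 01111 | prev 01010 | push {}
  [2] u=1 | in 00000 | out 00000 | ==
  [3] u=2 | in 00000 | out 01111 | prev 00011 | push {0}
  [4] u=3 | in 00001 | out 01001 | prev 00000 | push {1}
  [5] u=4 | in 01111 | out 11111 | prev 01001 | push {}
  [6] u=5 | in 01001 | out 11011 | prev 00000 | push {4}
  [7] u=6 | in 01111 | out 01111 | prev 00001 | push {3}
  [8] u=7 | in 01111 | out 01110 | prev 00000 | push {6}
  [9] u=0 | in 01111 | out 01111 | ==
  [10] u=1 | in 01001 | out 01001 | prev 00000 | push {0}
  [11] u=4 | in 11111 | out 11111 | ==
  [12] u=3 | in 01111 | out 01101 | prev 01001 | push {1,5}
  [13] u=6 | in 01111 | out 01111 | ==
  [14] u=0 | in 01111 | out 01111 | ==
  [15] u=1 | in 01101 | out 01101 | prev 01001 | push {0}
  [16] u=5 | in 01101 | out 11011 | ==
  [17] u=0 | in 01111 | out 01111 | ==

Converged values:
  [0] 01111
  [1] 01101
  [2] 01111
  [3] 01101
  [4] 11111
  [5] 11011
  [6] 01111
  [7] 01110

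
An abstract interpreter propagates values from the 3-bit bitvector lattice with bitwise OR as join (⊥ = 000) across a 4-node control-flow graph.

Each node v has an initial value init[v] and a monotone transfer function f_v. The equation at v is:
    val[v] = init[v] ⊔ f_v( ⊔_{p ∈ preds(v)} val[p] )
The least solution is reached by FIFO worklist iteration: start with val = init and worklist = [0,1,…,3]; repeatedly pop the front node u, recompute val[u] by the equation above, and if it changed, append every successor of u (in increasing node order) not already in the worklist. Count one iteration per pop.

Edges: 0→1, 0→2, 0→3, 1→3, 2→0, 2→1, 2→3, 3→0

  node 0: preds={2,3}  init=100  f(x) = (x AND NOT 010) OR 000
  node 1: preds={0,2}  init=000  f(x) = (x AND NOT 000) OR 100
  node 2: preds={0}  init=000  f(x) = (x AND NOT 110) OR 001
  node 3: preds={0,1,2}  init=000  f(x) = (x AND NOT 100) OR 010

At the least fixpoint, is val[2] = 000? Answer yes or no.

no

Trace (8 dequeues):
  [1] u=0 | in 000 | out 100 | ==
  [2] u=1 | in 100 | out 100 | prev 000 | push {}
  [3] u=2 | in 100 | out 001 | prev 000 | push {0,1}
  [4] u=3 | in 101 | out 011 | prev 000 | push {}
  [5] u=0 | in 011 | out 101 | prev 100 | push {2,3}
  [6] u=1 | in 101 | out 101 | prev 100 | push {}
  [7] u=2 | in 101 | out 001 | ==
  [8] u=3 | in 101 | out 011 | ==

Converged values:
  [0] 101
  [1] 101
  [2] 001
  [3] 011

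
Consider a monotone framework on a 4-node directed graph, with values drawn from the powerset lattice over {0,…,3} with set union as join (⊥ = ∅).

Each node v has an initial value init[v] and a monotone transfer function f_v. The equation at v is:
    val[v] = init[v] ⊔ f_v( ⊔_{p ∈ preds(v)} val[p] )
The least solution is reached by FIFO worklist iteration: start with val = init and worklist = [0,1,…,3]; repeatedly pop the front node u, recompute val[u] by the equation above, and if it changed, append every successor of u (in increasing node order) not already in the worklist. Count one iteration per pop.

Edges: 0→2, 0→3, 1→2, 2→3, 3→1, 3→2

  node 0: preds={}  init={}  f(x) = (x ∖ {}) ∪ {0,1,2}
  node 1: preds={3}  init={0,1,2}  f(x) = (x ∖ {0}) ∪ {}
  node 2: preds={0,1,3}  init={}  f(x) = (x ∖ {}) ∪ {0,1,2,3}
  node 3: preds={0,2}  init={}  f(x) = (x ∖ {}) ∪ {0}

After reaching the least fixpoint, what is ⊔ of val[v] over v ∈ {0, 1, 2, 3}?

{0,1,2,3}

Trace (6 dequeues):
  [1] u=0 | in {} | out {0,1,2} | prev {} | push {}
  [2] u=1 | in {} | out {0,1,2} | ==
  [3] u=2 | in {0,1,2} | out {0,1,2,3} | prev {} | push {}
  [4] u=3 | in {0,1,2,3} | out {0,1,2,3} | prev {} | push {1,2}
  [5] u=1 | in {0,1,2,3} | out {0,1,2,3} | prev {0,1,2} | push {}
  [6] u=2 | in {0,1,2,3} | out {0,1,2,3} | ==

Converged values:
  [0] {0,1,2}
  [1] {0,1,2,3}
  [2] {0,1,2,3}
  [3] {0,1,2,3}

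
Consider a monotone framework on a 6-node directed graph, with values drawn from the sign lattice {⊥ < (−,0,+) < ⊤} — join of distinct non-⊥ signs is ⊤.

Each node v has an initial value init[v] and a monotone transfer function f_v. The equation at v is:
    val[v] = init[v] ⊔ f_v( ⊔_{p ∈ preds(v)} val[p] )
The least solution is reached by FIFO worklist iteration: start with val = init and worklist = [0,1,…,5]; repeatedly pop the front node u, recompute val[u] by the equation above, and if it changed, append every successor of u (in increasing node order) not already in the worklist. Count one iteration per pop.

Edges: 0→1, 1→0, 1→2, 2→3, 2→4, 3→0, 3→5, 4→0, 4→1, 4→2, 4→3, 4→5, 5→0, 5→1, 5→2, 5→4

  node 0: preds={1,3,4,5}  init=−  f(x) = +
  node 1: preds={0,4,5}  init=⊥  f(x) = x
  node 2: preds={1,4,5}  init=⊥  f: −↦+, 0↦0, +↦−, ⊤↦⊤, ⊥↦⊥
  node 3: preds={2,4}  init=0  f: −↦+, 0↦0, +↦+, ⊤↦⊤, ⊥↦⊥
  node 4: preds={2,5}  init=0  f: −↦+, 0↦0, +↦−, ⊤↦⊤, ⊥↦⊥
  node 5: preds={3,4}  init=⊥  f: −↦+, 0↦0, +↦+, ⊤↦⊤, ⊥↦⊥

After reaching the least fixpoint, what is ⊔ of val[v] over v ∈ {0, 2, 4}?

Trace (11 dequeues):
  [1] u=0 | in 0 | out ⊤ | prev − | push {}
  [2] u=1 | in ⊤ | out ⊤ | prev ⊥ | push {0}
  [3] u=2 | in ⊤ | out ⊤ | prev ⊥ | push {}
  [4] u=3 | in ⊤ | out ⊤ | prev 0 | push {}
  [5] u=4 | in ⊤ | out ⊤ | prev 0 | push {1,2,3}
  [6] u=5 | in ⊤ | out ⊤ | prev ⊥ | push {4}
  [7] u=0 | in ⊤ | out ⊤ | ==
  [8] u=1 | in ⊤ | out ⊤ | ==
  [9] u=2 | in ⊤ | out ⊤ | ==
  [10] u=3 | in ⊤ | out ⊤ | ==
  [11] u=4 | in ⊤ | out ⊤ | ==

Converged values:
  [0] ⊤
  [1] ⊤
  [2] ⊤
  [3] ⊤
  [4] ⊤
  [5] ⊤

⊤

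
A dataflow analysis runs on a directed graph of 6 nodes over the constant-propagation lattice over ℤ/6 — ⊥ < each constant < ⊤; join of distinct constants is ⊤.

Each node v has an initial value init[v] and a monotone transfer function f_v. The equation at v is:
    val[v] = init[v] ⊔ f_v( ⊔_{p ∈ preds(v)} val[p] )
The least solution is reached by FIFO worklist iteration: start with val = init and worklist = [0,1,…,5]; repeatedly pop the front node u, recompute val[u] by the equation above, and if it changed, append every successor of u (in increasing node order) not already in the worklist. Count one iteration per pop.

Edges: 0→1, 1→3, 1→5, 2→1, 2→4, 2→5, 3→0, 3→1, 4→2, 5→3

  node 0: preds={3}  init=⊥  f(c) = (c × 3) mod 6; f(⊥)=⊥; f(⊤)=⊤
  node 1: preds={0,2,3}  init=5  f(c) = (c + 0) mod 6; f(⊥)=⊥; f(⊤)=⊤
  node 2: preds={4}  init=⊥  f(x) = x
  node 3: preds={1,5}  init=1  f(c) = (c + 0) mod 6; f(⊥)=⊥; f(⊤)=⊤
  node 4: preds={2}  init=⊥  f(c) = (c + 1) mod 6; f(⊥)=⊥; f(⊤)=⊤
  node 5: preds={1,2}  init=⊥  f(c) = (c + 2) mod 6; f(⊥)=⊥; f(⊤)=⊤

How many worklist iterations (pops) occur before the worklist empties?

9

Iteration log — 9 steps:
  step 1. node 0  ⊔preds=1  new=3  old=⊥  +wl: 
  step 2. node 1  ⊔preds=⊤  new=⊤  old=5  +wl: 
  step 3. node 2  ⊔preds=⊥  new=⊥  stable
  step 4. node 3  ⊔preds=⊤  new=⊤  old=1  +wl: 0,1
  step 5. node 4  ⊔preds=⊥  new=⊥  stable
  step 6. node 5  ⊔preds=⊤  new=⊤  old=⊥  +wl: 3
  step 7. node 0  ⊔preds=⊤  new=⊤  old=3  +wl: 
  step 8. node 1  ⊔preds=⊤  new=⊤  stable
  step 9. node 3  ⊔preds=⊤  new=⊤  stable

Least fixpoint reached:
  node 0: ⊤
  node 1: ⊤
  node 2: ⊥
  node 3: ⊤
  node 4: ⊥
  node 5: ⊤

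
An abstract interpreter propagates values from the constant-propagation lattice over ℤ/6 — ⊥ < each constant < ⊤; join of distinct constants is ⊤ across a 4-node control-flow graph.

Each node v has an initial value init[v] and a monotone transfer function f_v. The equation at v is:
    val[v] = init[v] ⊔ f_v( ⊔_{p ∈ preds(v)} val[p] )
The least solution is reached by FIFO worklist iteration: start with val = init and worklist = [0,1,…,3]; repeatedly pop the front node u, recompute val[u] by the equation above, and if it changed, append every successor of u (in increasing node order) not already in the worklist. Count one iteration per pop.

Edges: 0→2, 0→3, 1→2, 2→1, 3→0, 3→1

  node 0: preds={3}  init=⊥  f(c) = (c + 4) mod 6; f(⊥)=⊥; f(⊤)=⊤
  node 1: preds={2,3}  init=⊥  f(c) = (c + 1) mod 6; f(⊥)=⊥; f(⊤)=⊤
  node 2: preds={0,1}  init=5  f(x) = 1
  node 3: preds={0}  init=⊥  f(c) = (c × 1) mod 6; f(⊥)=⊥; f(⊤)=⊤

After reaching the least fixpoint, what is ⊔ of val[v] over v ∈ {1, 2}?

⊤

Iteration log — 6 steps:
  step 1. node 0  ⊔preds=⊥  new=⊥  stable
  step 2. node 1  ⊔preds=5  new=0  old=⊥  +wl: 
  step 3. node 2  ⊔preds=0  new=⊤  old=5  +wl: 1
  step 4. node 3  ⊔preds=⊥  new=⊥  stable
  step 5. node 1  ⊔preds=⊤  new=⊤  old=0  +wl: 2
  step 6. node 2  ⊔preds=⊤  new=⊤  stable

Least fixpoint reached:
  node 0: ⊥
  node 1: ⊤
  node 2: ⊤
  node 3: ⊥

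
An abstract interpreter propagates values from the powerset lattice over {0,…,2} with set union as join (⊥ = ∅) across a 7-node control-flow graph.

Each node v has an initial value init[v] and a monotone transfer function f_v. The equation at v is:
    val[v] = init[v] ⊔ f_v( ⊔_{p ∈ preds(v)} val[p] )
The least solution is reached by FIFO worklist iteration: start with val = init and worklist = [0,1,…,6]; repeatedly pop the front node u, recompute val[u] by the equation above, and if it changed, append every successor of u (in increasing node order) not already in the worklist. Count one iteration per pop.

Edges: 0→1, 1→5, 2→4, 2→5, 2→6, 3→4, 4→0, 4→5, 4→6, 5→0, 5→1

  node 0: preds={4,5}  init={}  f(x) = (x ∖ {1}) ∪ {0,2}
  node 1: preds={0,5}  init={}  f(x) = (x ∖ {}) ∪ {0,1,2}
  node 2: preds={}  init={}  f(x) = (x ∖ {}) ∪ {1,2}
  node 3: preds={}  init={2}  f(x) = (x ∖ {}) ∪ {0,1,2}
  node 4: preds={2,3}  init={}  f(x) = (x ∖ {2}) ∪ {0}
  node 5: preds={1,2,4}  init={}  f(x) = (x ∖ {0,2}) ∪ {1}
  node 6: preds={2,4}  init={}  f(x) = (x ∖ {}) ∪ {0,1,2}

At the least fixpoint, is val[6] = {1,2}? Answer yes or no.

Trace (9 dequeues):
  [1] u=0 | in {} | out {0,2} | prev {} | push {}
  [2] u=1 | in {0,2} | out {0,1,2} | prev {} | push {}
  [3] u=2 | in {} | out {1,2} | prev {} | push {}
  [4] u=3 | in {} | out {0,1,2} | prev {2} | push {}
  [5] u=4 | in {0,1,2} | out {0,1} | prev {} | push {0}
  [6] u=5 | in {0,1,2} | out {1} | prev {} | push {1}
  [7] u=6 | in {0,1,2} | out {0,1,2} | prev {} | push {}
  [8] u=0 | in {0,1} | out {0,2} | ==
  [9] u=1 | in {0,1,2} | out {0,1,2} | ==

Converged values:
  [0] {0,2}
  [1] {0,1,2}
  [2] {1,2}
  [3] {0,1,2}
  [4] {0,1}
  [5] {1}
  [6] {0,1,2}

no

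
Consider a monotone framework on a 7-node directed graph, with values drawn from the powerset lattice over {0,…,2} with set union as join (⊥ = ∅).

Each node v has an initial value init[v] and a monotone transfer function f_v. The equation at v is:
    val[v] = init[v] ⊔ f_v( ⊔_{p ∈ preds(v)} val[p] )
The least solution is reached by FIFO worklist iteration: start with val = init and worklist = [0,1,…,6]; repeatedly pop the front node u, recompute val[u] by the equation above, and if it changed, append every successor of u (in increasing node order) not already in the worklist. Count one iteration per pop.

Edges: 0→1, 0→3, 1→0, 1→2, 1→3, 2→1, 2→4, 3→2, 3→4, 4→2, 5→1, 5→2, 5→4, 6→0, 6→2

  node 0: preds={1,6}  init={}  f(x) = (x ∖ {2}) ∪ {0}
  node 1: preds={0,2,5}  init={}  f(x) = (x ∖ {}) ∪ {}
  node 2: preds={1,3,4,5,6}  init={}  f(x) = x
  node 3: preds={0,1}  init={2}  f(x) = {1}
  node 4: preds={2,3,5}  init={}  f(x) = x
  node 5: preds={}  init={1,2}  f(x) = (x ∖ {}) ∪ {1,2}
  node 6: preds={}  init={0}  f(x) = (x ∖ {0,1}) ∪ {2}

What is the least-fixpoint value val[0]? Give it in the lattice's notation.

Worklist (11 pops):
  #1 pop 0: in={0} → {0} (was {}); enqueue []
  #2 pop 1: in={0,1,2} → {0,1,2} (was {}); enqueue [0]
  #3 pop 2: in={0,1,2} → {0,1,2} (was {}); enqueue [1]
  #4 pop 3: in={0,1,2} → {1,2} (was {2}); enqueue [2]
  #5 pop 4: in={0,1,2} → {0,1,2} (was {}); enqueue []
  #6 pop 5: in={} → {1,2} (no change)
  #7 pop 6: in={} → {0,2} (was {0}); enqueue []
  #8 pop 0: in={0,1,2} → {0,1} (was {0}); enqueue [3]
  #9 pop 1: in={0,1,2} → {0,1,2} (no change)
  #10 pop 2: in={0,1,2} → {0,1,2} (no change)
  #11 pop 3: in={0,1,2} → {1,2} (no change)

Fixpoint:
  val[0] = {0,1}
  val[1] = {0,1,2}
  val[2] = {0,1,2}
  val[3] = {1,2}
  val[4] = {0,1,2}
  val[5] = {1,2}
  val[6] = {0,2}

{0,1}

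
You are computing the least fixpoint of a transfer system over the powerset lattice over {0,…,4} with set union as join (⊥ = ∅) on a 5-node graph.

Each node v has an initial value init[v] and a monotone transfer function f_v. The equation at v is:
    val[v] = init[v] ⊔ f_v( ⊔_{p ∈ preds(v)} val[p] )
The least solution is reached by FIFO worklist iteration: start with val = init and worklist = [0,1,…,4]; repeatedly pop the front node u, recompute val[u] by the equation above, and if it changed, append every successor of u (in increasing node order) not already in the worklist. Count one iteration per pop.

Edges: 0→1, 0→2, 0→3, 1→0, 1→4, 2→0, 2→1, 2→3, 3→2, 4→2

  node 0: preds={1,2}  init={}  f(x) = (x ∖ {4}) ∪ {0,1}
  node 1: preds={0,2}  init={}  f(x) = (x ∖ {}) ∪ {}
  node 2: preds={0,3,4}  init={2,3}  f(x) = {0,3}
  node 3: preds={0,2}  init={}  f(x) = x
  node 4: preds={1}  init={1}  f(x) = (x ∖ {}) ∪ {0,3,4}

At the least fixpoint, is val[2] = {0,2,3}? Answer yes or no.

yes

Iteration log — 8 steps:
  step 1. node 0  ⊔preds={2,3}  new={0,1,2,3}  old={}  +wl: 
  step 2. node 1  ⊔preds={0,1,2,3}  new={0,1,2,3}  old={}  +wl: 0
  step 3. node 2  ⊔preds={0,1,2,3}  new={0,2,3}  old={2,3}  +wl: 1
  step 4. node 3  ⊔preds={0,1,2,3}  new={0,1,2,3}  old={}  +wl: 2
  step 5. node 4  ⊔preds={0,1,2,3}  new={0,1,2,3,4}  old={1}  +wl: 
  step 6. node 0  ⊔preds={0,1,2,3}  new={0,1,2,3}  stable
  step 7. node 1  ⊔preds={0,1,2,3}  new={0,1,2,3}  stable
  step 8. node 2  ⊔preds={0,1,2,3,4}  new={0,2,3}  stable

Least fixpoint reached:
  node 0: {0,1,2,3}
  node 1: {0,1,2,3}
  node 2: {0,2,3}
  node 3: {0,1,2,3}
  node 4: {0,1,2,3,4}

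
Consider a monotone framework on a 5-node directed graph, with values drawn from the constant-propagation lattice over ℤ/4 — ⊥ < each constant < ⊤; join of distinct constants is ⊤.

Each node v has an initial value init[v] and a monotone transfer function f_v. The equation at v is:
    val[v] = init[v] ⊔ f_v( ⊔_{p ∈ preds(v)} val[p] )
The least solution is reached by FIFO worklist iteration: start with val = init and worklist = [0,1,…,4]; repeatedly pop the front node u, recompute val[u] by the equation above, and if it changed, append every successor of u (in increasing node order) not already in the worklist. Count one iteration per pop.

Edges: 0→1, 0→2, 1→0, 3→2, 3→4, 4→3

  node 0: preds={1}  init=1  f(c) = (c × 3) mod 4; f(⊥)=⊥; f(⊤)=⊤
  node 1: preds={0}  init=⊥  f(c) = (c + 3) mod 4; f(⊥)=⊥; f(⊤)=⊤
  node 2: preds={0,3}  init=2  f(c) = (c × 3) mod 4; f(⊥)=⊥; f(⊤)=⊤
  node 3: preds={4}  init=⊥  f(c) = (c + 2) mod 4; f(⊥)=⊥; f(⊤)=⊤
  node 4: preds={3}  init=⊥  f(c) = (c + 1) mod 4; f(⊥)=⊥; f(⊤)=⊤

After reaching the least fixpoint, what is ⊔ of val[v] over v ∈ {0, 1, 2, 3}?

⊤

Worklist (9 pops):
  #1 pop 0: in=⊥ → 1 (no change)
  #2 pop 1: in=1 → 0 (was ⊥); enqueue [0]
  #3 pop 2: in=1 → ⊤ (was 2); enqueue []
  #4 pop 3: in=⊥ → ⊥ (no change)
  #5 pop 4: in=⊥ → ⊥ (no change)
  #6 pop 0: in=0 → ⊤ (was 1); enqueue [1,2]
  #7 pop 1: in=⊤ → ⊤ (was 0); enqueue [0]
  #8 pop 2: in=⊤ → ⊤ (no change)
  #9 pop 0: in=⊤ → ⊤ (no change)

Fixpoint:
  val[0] = ⊤
  val[1] = ⊤
  val[2] = ⊤
  val[3] = ⊥
  val[4] = ⊥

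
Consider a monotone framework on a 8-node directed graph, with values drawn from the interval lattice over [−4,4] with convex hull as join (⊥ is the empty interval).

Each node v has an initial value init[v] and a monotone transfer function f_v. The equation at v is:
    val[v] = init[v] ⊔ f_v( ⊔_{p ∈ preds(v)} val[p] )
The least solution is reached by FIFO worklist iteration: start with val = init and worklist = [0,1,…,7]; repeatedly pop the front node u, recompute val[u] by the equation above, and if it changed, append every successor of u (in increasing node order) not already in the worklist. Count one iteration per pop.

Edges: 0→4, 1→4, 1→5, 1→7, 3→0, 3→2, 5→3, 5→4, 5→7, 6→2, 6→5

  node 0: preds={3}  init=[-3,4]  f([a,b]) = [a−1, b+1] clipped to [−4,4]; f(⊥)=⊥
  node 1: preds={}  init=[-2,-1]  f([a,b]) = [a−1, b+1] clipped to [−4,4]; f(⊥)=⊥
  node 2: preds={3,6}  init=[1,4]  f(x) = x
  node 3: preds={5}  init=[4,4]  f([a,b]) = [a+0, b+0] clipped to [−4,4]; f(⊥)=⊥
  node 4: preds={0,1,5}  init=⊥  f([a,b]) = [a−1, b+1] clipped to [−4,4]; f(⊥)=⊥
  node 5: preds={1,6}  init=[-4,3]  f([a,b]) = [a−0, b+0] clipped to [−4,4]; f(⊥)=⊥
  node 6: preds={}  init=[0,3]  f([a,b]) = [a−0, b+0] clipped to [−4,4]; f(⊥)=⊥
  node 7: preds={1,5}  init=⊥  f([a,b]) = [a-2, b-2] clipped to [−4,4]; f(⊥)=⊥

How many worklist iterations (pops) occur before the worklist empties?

Trace (11 dequeues):
  [1] u=0 | in [4,4] | out [-3,4] | ==
  [2] u=1 | in ⊥ | out [-2,-1] | ==
  [3] u=2 | in [0,4] | out [0,4] | prev [1,4] | push {}
  [4] u=3 | in [-4,3] | out [-4,4] | prev [4,4] | push {0,2}
  [5] u=4 | in [-4,4] | out [-4,4] | prev ⊥ | push {}
  [6] u=5 | in [-2,3] | out [-4,3] | ==
  [7] u=6 | in ⊥ | out [0,3] | ==
  [8] u=7 | in [-4,3] | out [-4,1] | prev ⊥ | push {}
  [9] u=0 | in [-4,4] | out [-4,4] | prev [-3,4] | push {4}
  [10] u=2 | in [-4,4] | out [-4,4] | prev [0,4] | push {}
  [11] u=4 | in [-4,4] | out [-4,4] | ==

Converged values:
  [0] [-4,4]
  [1] [-2,-1]
  [2] [-4,4]
  [3] [-4,4]
  [4] [-4,4]
  [5] [-4,3]
  [6] [0,3]
  [7] [-4,1]

11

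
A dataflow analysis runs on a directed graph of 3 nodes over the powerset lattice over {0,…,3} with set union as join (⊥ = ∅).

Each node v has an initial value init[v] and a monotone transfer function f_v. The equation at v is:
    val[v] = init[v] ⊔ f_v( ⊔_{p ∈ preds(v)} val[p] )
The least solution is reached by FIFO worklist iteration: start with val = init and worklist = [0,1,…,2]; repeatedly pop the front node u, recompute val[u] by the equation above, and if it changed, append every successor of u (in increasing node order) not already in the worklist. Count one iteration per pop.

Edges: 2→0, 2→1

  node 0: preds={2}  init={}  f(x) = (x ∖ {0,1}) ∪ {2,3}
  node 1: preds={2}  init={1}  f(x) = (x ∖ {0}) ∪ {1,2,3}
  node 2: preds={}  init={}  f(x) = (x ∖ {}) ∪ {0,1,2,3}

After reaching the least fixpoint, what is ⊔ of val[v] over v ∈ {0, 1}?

{1,2,3}

Worklist (5 pops):
  #1 pop 0: in={} → {2,3} (was {}); enqueue []
  #2 pop 1: in={} → {1,2,3} (was {1}); enqueue []
  #3 pop 2: in={} → {0,1,2,3} (was {}); enqueue [0,1]
  #4 pop 0: in={0,1,2,3} → {2,3} (no change)
  #5 pop 1: in={0,1,2,3} → {1,2,3} (no change)

Fixpoint:
  val[0] = {2,3}
  val[1] = {1,2,3}
  val[2] = {0,1,2,3}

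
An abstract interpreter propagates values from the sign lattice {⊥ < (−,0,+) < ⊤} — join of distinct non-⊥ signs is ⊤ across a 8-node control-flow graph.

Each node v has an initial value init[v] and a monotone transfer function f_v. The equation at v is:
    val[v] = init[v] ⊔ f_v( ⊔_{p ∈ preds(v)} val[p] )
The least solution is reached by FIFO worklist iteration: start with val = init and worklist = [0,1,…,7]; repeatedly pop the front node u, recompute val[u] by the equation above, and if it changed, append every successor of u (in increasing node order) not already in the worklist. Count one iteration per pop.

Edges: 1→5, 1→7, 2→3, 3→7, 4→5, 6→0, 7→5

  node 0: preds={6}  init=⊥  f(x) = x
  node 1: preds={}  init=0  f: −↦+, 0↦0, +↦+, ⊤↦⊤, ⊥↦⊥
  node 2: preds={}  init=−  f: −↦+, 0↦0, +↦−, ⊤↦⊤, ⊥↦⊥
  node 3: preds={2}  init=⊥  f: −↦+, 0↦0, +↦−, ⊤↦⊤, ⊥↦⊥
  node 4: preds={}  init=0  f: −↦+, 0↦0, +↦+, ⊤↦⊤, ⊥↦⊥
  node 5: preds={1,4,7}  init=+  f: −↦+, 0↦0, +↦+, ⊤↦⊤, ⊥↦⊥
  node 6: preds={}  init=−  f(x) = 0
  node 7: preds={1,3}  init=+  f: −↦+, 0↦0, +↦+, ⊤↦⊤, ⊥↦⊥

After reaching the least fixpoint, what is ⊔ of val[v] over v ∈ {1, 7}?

Worklist (10 pops):
  #1 pop 0: in=− → − (was ⊥); enqueue []
  #2 pop 1: in=⊥ → 0 (no change)
  #3 pop 2: in=⊥ → − (no change)
  #4 pop 3: in=− → + (was ⊥); enqueue []
  #5 pop 4: in=⊥ → 0 (no change)
  #6 pop 5: in=⊤ → ⊤ (was +); enqueue []
  #7 pop 6: in=⊥ → ⊤ (was −); enqueue [0]
  #8 pop 7: in=⊤ → ⊤ (was +); enqueue [5]
  #9 pop 0: in=⊤ → ⊤ (was −); enqueue []
  #10 pop 5: in=⊤ → ⊤ (no change)

Fixpoint:
  val[0] = ⊤
  val[1] = 0
  val[2] = −
  val[3] = +
  val[4] = 0
  val[5] = ⊤
  val[6] = ⊤
  val[7] = ⊤

⊤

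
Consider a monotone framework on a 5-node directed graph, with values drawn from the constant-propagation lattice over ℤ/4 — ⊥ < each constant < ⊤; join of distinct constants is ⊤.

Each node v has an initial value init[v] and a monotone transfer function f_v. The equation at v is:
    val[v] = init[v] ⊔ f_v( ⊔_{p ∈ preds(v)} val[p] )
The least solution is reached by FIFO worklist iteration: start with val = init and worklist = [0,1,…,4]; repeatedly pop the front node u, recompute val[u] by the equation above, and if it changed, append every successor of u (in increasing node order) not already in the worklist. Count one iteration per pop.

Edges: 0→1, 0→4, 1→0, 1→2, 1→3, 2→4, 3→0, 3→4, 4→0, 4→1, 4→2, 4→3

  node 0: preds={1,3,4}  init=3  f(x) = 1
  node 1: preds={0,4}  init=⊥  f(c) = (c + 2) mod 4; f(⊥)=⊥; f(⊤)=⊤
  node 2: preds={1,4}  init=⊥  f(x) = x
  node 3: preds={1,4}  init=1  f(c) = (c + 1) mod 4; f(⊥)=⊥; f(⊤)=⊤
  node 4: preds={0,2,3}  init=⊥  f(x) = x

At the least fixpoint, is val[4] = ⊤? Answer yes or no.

yes

Iteration log — 9 steps:
  step 1. node 0  ⊔preds=1  new=⊤  old=3  +wl: 
  step 2. node 1  ⊔preds=⊤  new=⊤  old=⊥  +wl: 0
  step 3. node 2  ⊔preds=⊤  new=⊤  old=⊥  +wl: 
  step 4. node 3  ⊔preds=⊤  new=⊤  old=1  +wl: 
  step 5. node 4  ⊔preds=⊤  new=⊤  old=⊥  +wl: 1,2,3
  step 6. node 0  ⊔preds=⊤  new=⊤  stable
  step 7. node 1  ⊔preds=⊤  new=⊤  stable
  step 8. node 2  ⊔preds=⊤  new=⊤  stable
  step 9. node 3  ⊔preds=⊤  new=⊤  stable

Least fixpoint reached:
  node 0: ⊤
  node 1: ⊤
  node 2: ⊤
  node 3: ⊤
  node 4: ⊤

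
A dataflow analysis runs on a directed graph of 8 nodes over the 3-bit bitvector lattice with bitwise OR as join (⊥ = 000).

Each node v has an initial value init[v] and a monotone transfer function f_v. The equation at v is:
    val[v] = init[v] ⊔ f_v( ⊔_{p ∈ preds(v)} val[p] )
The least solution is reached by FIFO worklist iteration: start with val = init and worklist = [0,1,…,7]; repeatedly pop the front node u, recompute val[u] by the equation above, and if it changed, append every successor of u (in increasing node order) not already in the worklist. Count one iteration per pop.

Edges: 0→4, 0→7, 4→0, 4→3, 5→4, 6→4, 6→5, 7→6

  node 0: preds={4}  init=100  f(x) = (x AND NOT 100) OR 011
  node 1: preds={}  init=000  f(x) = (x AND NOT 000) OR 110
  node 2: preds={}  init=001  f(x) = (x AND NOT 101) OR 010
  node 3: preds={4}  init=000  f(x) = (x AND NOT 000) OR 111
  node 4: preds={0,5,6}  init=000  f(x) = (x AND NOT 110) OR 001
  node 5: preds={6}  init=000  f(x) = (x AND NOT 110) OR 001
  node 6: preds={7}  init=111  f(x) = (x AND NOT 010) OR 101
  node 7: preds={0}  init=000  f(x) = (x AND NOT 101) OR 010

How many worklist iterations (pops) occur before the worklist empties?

12

Trace (12 dequeues):
  [1] u=0 | in 000 | out 111 | prev 100 | push {}
  [2] u=1 | in 000 | out 110 | prev 000 | push {}
  [3] u=2 | in 000 | out 011 | prev 001 | push {}
  [4] u=3 | in 000 | out 111 | prev 000 | push {}
  [5] u=4 | in 111 | out 001 | prev 000 | push {0,3}
  [6] u=5 | in 111 | out 001 | prev 000 | push {4}
  [7] u=6 | in 000 | out 111 | ==
  [8] u=7 | in 111 | out 010 | prev 000 | push {6}
  [9] u=0 | in 001 | out 111 | ==
  [10] u=3 | in 001 | out 111 | ==
  [11] u=4 | in 111 | out 001 | ==
  [12] u=6 | in 010 | out 111 | ==

Converged values:
  [0] 111
  [1] 110
  [2] 011
  [3] 111
  [4] 001
  [5] 001
  [6] 111
  [7] 010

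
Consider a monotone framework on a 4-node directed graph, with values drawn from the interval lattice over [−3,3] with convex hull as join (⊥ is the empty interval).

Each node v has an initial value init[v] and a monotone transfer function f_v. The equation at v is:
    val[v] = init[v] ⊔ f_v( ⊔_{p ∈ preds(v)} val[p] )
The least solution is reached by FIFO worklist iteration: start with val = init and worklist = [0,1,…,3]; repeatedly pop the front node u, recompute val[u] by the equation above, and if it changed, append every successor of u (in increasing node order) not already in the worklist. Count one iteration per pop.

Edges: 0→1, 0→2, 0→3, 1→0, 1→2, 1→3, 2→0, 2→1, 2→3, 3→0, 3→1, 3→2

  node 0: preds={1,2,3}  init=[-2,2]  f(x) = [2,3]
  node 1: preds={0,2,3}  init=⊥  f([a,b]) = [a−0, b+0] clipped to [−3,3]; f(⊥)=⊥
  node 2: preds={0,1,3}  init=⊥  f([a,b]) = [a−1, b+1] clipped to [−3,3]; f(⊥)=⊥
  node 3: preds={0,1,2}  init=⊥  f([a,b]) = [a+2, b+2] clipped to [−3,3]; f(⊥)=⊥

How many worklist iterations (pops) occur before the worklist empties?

Worklist (9 pops):
  #1 pop 0: in=⊥ → [-2,3] (was [-2,2]); enqueue []
  #2 pop 1: in=[-2,3] → [-2,3] (was ⊥); enqueue [0]
  #3 pop 2: in=[-2,3] → [-3,3] (was ⊥); enqueue [1]
  #4 pop 3: in=[-3,3] → [-1,3] (was ⊥); enqueue [2]
  #5 pop 0: in=[-3,3] → [-2,3] (no change)
  #6 pop 1: in=[-3,3] → [-3,3] (was [-2,3]); enqueue [0,3]
  #7 pop 2: in=[-3,3] → [-3,3] (no change)
  #8 pop 0: in=[-3,3] → [-2,3] (no change)
  #9 pop 3: in=[-3,3] → [-1,3] (no change)

Fixpoint:
  val[0] = [-2,3]
  val[1] = [-3,3]
  val[2] = [-3,3]
  val[3] = [-1,3]

9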